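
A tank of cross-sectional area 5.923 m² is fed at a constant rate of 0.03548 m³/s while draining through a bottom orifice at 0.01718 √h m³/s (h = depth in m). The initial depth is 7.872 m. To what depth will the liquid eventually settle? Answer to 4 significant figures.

A dh/dt = Q_in − 0.01718 √h. Steady state requires inflow = outflow:
Q_in = 0.01718 √h_ss ⇒ √h_ss = 0.03548/0.01718 = 2.06519.
h_ss = 2.06519² = 4.26502 m. (Since h₀ = 7.872 m > h_ss, the level will fall toward this value.)

4.265 m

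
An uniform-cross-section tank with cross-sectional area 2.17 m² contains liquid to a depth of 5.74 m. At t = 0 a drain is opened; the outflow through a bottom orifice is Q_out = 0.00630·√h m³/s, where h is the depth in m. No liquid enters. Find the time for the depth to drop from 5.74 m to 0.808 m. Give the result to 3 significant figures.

1030 s

With no inflow, A dh/dt = −0.00630 √h.
Separate and integrate: 2(√h − √h₀) = −(0.00630/A) t.
t = 2A(√h₀ − √h)/0.00630 = 2·2.17·(√5.74 − √0.808)/0.00630
  = 4.3400 × (2.3958 − 0.89889) / 0.00630 = 1031.2 s.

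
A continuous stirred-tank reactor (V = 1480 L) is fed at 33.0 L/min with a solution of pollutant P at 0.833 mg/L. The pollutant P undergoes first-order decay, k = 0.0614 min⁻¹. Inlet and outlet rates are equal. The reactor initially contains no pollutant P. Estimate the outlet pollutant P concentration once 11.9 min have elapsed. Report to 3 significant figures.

V dC/dt = Q(C_in − C) − k V C.
This is linear with rate a = Q/V + k = 0.083697 min⁻¹.
C_ss = Q C_in/(Q + kV) = 0.22191 mg/L; C(t) = C_ss + (C₀ − C_ss) e^(−a t).
C(11.9) = 0.22191 + (-0.22191)·e^(−0.083697·11.9) = 0.22191 + (-0.22191)·0.36935 = 0.13995 mg/L.

0.140 mg/L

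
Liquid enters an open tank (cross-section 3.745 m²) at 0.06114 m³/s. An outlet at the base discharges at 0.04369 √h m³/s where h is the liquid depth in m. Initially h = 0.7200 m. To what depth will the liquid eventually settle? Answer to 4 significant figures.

A dh/dt = Q_in − 0.04369 √h. Steady state requires inflow = outflow:
Q_in = 0.04369 √h_ss ⇒ √h_ss = 0.06114/0.04369 = 1.39940.
h_ss = 1.39940² = 1.95833 m. (Since h₀ = 0.7200 m < h_ss, the level will rise toward this value.)

1.958 m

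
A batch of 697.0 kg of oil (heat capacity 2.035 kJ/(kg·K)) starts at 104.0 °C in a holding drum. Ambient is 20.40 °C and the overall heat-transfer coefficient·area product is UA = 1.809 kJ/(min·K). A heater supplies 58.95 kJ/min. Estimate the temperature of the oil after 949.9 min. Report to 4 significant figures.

Energy balance: M c_p dT/dt = −UA(T − T_amb) + Q̇.
dT/dt = (T_ss − T)/τ with T_ss = T_amb + Q̇/UA = 20.40 + 58.95/1.809 = 52.9871 °C, τ = M c_p/UA = 697.0·2.035/1.809 = 784.077 min.
This is linear first-order; T(t) = T_ss + (T₀ − T_ss) e^(−t/τ).
T(949.9) = 52.9871 + (51.0129)·0.297754 = 68.1764 °C.

68.18 °C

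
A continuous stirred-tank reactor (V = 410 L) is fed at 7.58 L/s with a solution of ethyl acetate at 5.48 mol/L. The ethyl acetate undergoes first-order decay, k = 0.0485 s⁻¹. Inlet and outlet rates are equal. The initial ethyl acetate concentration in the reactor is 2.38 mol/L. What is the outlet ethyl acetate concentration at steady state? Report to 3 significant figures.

1.51 mol/L

V dC/dt = Q(C_in − C) − k V C.
Steady state (dC/dt = 0): C_ss = Q C_in/(Q + kV) = C_in/(1 + kV/Q).
C_ss = 7.58·5.48/(7.58 + 0.0485·410) = 41.538/27.465 = 1.5124 mol/L.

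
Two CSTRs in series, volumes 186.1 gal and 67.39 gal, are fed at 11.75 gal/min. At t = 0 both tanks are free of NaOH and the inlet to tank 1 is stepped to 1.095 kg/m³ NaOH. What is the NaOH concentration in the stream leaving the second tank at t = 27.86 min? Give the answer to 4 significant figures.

Time constants: τᵢ = Vᵢ/Q for each well-mixed tank.
τ₁ = 186.1/11.75 = 15.8383 min; τ₂ = 67.39/11.75 = 5.73532 min.
Solving the cascade with C₁(0)=C₂(0)=0 gives C₂(t) = C_in[1 − (τ₁ e^(−t/τ₁) − τ₂ e^(−t/τ₂))/(τ₁ − τ₂)].
At t = 27.86: e^(−t/τ₁) = 0.172212, e^(−t/τ₂) = 0.00776895.
C₂ = 1.095·[1 − (15.8383·0.172212 − 5.73532·0.00776895)/(10.1030)] = 1.095·0.734436 = 0.804207 kg/m³.

0.8042 kg/m³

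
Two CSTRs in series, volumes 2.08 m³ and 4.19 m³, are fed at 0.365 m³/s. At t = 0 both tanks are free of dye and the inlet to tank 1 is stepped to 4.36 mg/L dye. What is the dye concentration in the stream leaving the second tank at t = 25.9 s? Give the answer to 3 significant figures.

3.50 mg/L

Each tank obeys Vᵢ dCᵢ/dt = Q(Cᵢ₋₁ − Cᵢ), so τᵢ = Vᵢ/Q.
τ₁ = 2.08/0.365 = 5.6986 s; τ₂ = 4.19/0.365 = 11.479 s.
Tank 1: C₁ = C_in(1 − e^(−t/τ₁)). Tank 2 (τ₁ ≠ τ₂): C₂ = C_in[1 − (τ₁ e^(−t/τ₁) − τ₂ e^(−t/τ₂))/(τ₁ − τ₂)].
At t = 25.9: e^(−t/τ₁) = 0.010621, e^(−t/τ₂) = 0.10475.
C₂ = 4.36·[1 − (5.6986·0.010621 − 11.479·0.10475)/(-5.7808)] = 4.36·0.80246 = 3.4987 mg/L.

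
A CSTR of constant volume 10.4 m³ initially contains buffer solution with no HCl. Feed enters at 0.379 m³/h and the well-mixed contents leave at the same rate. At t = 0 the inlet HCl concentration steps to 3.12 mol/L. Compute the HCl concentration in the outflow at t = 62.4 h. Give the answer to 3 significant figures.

2.80 mol/L

Accumulation = in − out for the solute gives V dC/dt = Q(C_in − C).
Rewrite as dC/dt + C/τ = C_in/τ, τ = V/Q = 27.441 h.
This is linear first-order; C(t) = C_in + (C₀ − C_in) e^(−t/τ).
C(62.4) = 3.12 + (0 − 3.12)·e^(−62.4/27.441) = 3.12 + (-3.1200)·0.10290 = 2.7990 mol/L.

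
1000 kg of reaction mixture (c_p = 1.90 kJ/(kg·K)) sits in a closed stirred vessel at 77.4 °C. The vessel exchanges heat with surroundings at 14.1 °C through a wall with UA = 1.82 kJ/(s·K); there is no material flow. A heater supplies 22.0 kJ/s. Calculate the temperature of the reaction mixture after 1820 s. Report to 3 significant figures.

35.1 °C

Lumped-capacitance energy balance: M c_p dT/dt = UA(T_amb − T) + Q̇.
dT/dt = (T_ss − T)/τ with T_ss = T_amb + Q̇/UA = 14.1 + 22.0/1.82 = 26.188 °C, τ = M c_p/UA = 1000·1.90/1.82 = 1044.0 s.
Solution: T(t) = T_ss + (T₀ − T_ss) e^(−t/τ).
T(1820) = 26.188 + (51.212)·0.17493 = 35.146 °C.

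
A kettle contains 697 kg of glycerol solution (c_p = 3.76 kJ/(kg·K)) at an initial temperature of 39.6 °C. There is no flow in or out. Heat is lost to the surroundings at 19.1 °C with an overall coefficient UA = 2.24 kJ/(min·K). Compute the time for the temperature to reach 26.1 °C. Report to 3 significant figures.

M c_p dT/dt = −UA(T − T_amb).
τ = M c_p/UA = 1170.0 min; T_ss = T_amb = 19.100 °C.
T(t) = T_ss + (T₀ − T_ss)e^(−t/τ); set T = 26.1:
t = −τ ln[(T − T_ss)/(T₀ − T_ss)] = −1170.0 · ln(0.34146) = 1257.1 min.

1260 min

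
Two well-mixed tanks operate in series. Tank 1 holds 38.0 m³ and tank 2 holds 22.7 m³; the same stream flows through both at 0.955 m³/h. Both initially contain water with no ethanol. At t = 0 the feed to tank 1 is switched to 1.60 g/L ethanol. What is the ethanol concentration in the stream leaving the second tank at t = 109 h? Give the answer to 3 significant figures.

1.37 g/L

Species balance on tank i: dCᵢ/dt = (Cᵢ₋₁ − Cᵢ)/τᵢ with τᵢ = Vᵢ/Q.
τ₁ = 38.0/0.955 = 39.791 h; τ₂ = 22.7/0.955 = 23.770 h.
Solving the cascade with C₁(0)=C₂(0)=0 gives C₂(t) = C_in[1 − (τ₁ e^(−t/τ₁) − τ₂ e^(−t/τ₂))/(τ₁ − τ₂)].
At t = 109: e^(−t/τ₁) = 0.064613, e^(−t/τ₂) = 0.010197.
C₂ = 1.60·[1 − (39.791·0.064613 − 23.770·0.010197)/(16.021)] = 1.60·0.85465 = 1.3674 g/L.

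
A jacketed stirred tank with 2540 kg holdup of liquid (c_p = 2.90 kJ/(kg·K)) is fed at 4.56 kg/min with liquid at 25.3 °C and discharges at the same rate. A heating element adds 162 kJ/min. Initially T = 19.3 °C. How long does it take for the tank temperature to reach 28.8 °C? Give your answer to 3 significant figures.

Unsteady energy balance on the tank contents: M c_p dT/dt = ṁ c_p (T_in − T) + 162.
τ = M/ṁ = 557.02 min; T_ss = T_in + Q̇/(ṁ c_p) = 37.550 °C.
T(t) = T_ss + (T₀ − T_ss) e^(−t/τ). Set T = 28.8:
e^(−t/τ) = (28.8 − 37.550)/(19.3 − 37.550) = 0.47946
t = −557.02 · ln(0.47946) = 409.45 min.

409 min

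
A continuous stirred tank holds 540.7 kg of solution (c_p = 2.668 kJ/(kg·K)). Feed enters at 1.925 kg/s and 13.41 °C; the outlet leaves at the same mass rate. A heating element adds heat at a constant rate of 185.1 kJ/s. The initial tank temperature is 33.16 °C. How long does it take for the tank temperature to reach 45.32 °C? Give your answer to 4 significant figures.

Heat balance on the well-mixed liquid: M c_p dT/dt = ṁ c_p (T_in − T) + 185.1.
τ = M/ṁ = 280.883 s; T_ss = T_in + Q̇/(ṁ c_p) = 49.4504 °C.
T(t) = T_ss + (T₀ − T_ss) e^(−t/τ). Set T = 45.32:
e^(−t/τ) = (45.32 − 49.4504)/(33.16 − 49.4504) = 0.253549
t = −280.883 · ln(0.253549) = 385.427 s.

385.4 s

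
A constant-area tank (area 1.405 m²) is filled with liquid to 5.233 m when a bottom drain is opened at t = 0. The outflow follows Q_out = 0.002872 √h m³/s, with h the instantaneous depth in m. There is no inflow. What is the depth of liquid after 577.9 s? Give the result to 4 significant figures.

A dh/dt = −Q_out = −0.002872 √h.
Separate and integrate: 2(√h − √h₀) = −(0.002872/A) t.
√h = √5.233 − 0.002872·577.9/(2·1.405) = 2.28758 − 0.590651 = 1.69692.
h = 1.69692² = 2.87955 m.

2.880 m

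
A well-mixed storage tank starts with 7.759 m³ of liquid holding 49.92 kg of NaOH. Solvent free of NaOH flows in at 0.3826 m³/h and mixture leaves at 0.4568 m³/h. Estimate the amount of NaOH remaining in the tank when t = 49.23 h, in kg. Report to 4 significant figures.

Total volume: dV/dt = Q_in − Q_out = -0.0742000 m³/h, so V(t) = 7.759 − 0.0742000 t and V(49.23) = 4.10613 m³.
Species balance (pure solvent in): dm/dt = −Q_out · m/V(t).
Separate: dm/m = −Q_out dt/V(t) ⇒ ln(m/m₀) = −(Q_out/(Q_in−Q_out)) ln(V/V₀).
m = m₀ (V₀/V)^(Q_out/(Q_in−Q_out)) = 49.92 × (7.759/4.10613)^(-6.15633) = 0.992733 kg.

0.9927 kg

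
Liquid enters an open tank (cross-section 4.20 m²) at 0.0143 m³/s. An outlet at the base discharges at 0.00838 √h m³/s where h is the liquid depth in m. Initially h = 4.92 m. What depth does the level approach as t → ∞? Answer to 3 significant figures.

2.91 m

Unsteady balance on liquid volume: A dh/dt = Q_in − 0.00838 √h. At steady state dh/dt = 0:
Q_in = 0.00838 √h_ss ⇒ √h_ss = 0.0143/0.00838 = 1.7064.
h_ss = 1.7064² = 2.9120 m. (Since h₀ = 4.92 m > h_ss, the level will fall toward this value.)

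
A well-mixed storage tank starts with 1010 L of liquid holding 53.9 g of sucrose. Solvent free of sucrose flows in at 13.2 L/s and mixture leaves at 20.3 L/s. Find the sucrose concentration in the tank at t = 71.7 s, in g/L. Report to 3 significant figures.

Total volume: dV/dt = Q_in − Q_out = -7.1000 L/s, so V(t) = 1010 − 7.1000 t and V(71.7) = 500.93 L.
Species balance (pure solvent in): dm/dt = −Q_out · m/V(t).
Separate: dm/m = −Q_out dt/V(t) ⇒ ln(m/m₀) = −(Q_out/(Q_in−Q_out)) ln(V/V₀).
m = m₀ (V₀/V)^(Q_out/(Q_in−Q_out)) = 53.9 × (1010/500.93)^(-2.8592) = 7.2585 g.
C = m/V = 7.2585/500.93 = 0.014490 g/L.

0.0145 g/L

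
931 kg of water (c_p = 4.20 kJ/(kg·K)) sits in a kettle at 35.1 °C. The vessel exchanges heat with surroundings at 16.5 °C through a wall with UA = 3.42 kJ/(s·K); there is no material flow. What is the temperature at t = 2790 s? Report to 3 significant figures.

18.1 °C

M c_p dT/dt = −UA(T − T_amb).
dT/dt = (T_ss − T)/τ with T_ss = T_amb = 16.500 °C, τ = M c_p/UA = 931·4.20/3.42 = 1143.3 s.
Integrating: T(t) = T_ss + (T₀ − T_ss) e^(−t/τ).
T(2790) = 16.500 + (18.600)·0.087141 = 18.121 °C.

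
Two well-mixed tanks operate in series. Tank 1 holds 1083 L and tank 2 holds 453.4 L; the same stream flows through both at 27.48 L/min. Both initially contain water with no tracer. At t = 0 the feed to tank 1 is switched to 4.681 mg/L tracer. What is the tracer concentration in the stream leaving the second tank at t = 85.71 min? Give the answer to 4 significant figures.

3.785 mg/L

Time constants: τᵢ = Vᵢ/Q for each well-mixed tank.
τ₁ = 1083/27.48 = 39.4105 min; τ₂ = 453.4/27.48 = 16.4993 min.
Tank 1: C₁ = C_in(1 − e^(−t/τ₁)). Tank 2 (τ₁ ≠ τ₂): C₂ = C_in[1 − (τ₁ e^(−t/τ₁) − τ₂ e^(−t/τ₂))/(τ₁ − τ₂)].
At t = 85.71: e^(−t/τ₁) = 0.113631, e^(−t/τ₂) = 0.00554547.
C₂ = 4.681·[1 − (39.4105·0.113631 − 16.4993·0.00554547)/(22.9112)] = 4.681·0.808533 = 3.78474 mg/L.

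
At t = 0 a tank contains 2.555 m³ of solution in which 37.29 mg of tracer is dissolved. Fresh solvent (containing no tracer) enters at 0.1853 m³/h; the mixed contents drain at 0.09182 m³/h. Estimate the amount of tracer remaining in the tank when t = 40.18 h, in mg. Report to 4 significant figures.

Let m(t) be the amount of tracer. Volume: V(t) = V₀ + (Q_in − Q_out) t = 2.555 + 0.0934800 t; V(40.18) = 6.31103 m³.
Species balance (pure solvent in): dm/dt = −Q_out · m/V(t).
dm/m = −Q_out dt/(V₀ + 0.0934800 t); integrating gives ln(m/m₀) = −(Q_out/(Q_in−Q_out)) ln(V/V₀).
m = m₀ (V₀/V)^(Q_out/(Q_in−Q_out)) = 37.29 × (2.555/6.31103)^(0.982242) = 15.3411 mg.

15.34 mg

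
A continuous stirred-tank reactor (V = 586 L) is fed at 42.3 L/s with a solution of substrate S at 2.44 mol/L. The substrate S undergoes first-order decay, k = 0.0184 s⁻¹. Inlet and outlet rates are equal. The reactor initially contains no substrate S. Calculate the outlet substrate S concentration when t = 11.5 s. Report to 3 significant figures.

1.26 mol/L

V dC/dt = Q(C_in − C) − k V C.
This is linear with rate a = Q/V + k = 0.090584 s⁻¹.
C_ss = Q C_in/(Q + kV) = 1.9444 mol/L; C(t) = C_ss + (C₀ − C_ss) e^(−a t).
C(11.5) = 1.9444 + (-1.9444)·e^(−0.090584·11.5) = 1.9444 + (-1.9444)·0.35285 = 1.2583 mol/L.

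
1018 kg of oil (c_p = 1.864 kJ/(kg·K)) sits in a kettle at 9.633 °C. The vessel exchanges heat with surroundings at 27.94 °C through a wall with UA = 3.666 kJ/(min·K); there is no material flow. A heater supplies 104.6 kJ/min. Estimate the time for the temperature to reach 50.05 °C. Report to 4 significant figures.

Lumped-capacitance energy balance: M c_p dT/dt = UA(T_amb − T) + Q̇.
τ = M c_p/UA = 517.608 min; T_ss = T_amb + Q̇/UA = 27.94 + 104.6/3.666 = 56.4725 °C.
T(t) = T_ss + (T₀ − T_ss)e^(−t/τ); set T = 50.05:
t = −τ ln[(T − T_ss)/(T₀ − T_ss)] = −517.608 · ln(0.137116) = 1028.45 min.

1028 min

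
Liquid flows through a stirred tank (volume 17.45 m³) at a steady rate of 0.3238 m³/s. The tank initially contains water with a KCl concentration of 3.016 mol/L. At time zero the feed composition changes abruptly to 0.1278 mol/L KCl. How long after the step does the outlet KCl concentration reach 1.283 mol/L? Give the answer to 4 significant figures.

Species balance: V dC/dt = Q(C_in − C) ⇒ τ = V/Q = 53.8913 s.
C(t) = C_in + (C₀ − C_in) e^(−t/τ). Set C = 1.283 and solve for t:
e^(−t/τ) = (C − C_in)/(C₀ − C_in) = (1.283 − 0.1278)/(3.016 − 0.1278) = 0.399972
t = −τ ln(…) = 53.8913 × 0.916360 = 49.3838 s.

49.38 s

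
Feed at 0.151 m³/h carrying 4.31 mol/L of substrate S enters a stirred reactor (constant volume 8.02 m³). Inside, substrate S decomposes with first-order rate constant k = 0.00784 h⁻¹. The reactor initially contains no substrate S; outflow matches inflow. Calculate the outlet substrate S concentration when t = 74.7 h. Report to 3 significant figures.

Species balance: V dC/dt = Q C_in − Q C − k V C.
This is linear with rate a = Q/V + k = 0.026668 h⁻¹.
C_ss = Q C_in/(Q + kV) = 3.0429 mol/L; C(t) = C_ss + (C₀ − C_ss) e^(−a t).
C(74.7) = 3.0429 + (-3.0429)·e^(−0.026668·74.7) = 3.0429 + (-3.0429)·0.13641 = 2.6278 mol/L.

2.63 mol/L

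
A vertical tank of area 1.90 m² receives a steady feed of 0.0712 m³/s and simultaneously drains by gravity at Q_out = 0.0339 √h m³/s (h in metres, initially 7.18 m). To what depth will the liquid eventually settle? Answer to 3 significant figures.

A dh/dt = Q_in − 0.0339 √h. Steady state requires inflow = outflow:
Q_in = 0.0339 √h_ss ⇒ √h_ss = 0.0712/0.0339 = 2.1003.
h_ss = 2.1003² = 4.4112 m. (Since h₀ = 7.18 m > h_ss, the level will fall toward this value.)

4.41 m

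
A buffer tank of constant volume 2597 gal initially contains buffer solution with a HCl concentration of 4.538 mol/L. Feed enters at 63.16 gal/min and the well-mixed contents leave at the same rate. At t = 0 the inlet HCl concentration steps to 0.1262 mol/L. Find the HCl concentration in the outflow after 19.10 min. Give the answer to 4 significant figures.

2.899 mol/L

Transient balance on the dissolved component: V dC/dt = Q(C_in − C).
Time constant τ = V/Q = 2597/63.16 = 41.1178 min.
Integrating: C(t) = C_in + (C₀ − C_in) e^(−t/τ).
C(19.10) = 0.1262 + (4.538 − 0.1262)·e^(−19.10/41.1178) = 0.1262 + (4.41180)·0.628437 = 2.89874 mol/L.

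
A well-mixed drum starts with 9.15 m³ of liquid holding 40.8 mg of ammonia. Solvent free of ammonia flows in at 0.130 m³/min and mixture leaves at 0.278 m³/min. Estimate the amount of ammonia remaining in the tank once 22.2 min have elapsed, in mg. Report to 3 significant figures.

Let m(t) be the amount of ammonia. Volume: V(t) = V₀ + (Q_in − Q_out) t = 9.15 − 0.14800 t; V(22.2) = 5.8644 m³.
No ammonia enters, so dm/dt = −Q_out · (m/V).
Separate: dm/m = −Q_out dt/V(t) ⇒ ln(m/m₀) = −(Q_out/(Q_in−Q_out)) ln(V/V₀).
m = m₀ (V₀/V)^(Q_out/(Q_in−Q_out)) = 40.8 × (9.15/5.8644)^(-1.8784) = 17.691 mg.

17.7 mg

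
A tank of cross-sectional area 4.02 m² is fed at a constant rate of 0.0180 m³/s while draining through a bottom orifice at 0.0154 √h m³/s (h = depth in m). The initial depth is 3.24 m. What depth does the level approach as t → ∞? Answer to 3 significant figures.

A dh/dt = Q_in − 0.0154 √h. Steady state requires inflow = outflow:
Q_in = 0.0154 √h_ss ⇒ √h_ss = 0.0180/0.0154 = 1.1688.
h_ss = 1.1688² = 1.3662 m. (Since h₀ = 3.24 m > h_ss, the level will fall toward this value.)

1.37 m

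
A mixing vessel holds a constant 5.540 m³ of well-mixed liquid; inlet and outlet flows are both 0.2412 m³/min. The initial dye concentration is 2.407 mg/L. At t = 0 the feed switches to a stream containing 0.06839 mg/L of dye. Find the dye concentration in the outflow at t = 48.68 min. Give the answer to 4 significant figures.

Unsteady species balance (constant V, well mixed): V dC/dt = Q(C_in − C).
Time constant τ = V/Q = 5.540/0.2412 = 22.9685 min.
C approaches C_in exponentially: C(t) = C_in + (C₀ − C_in) e^(−t/τ).
C(48.68) = 0.06839 + (2.407 − 0.06839)·e^(−48.68/22.9685) = 0.06839 + (2.33861)·0.120101 = 0.349259 mg/L.

0.3493 mg/L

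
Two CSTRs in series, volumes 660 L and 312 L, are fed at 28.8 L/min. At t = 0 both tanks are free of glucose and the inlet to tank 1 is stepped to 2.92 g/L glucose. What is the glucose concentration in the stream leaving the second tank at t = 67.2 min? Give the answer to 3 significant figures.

Each tank obeys Vᵢ dCᵢ/dt = Q(Cᵢ₋₁ − Cᵢ), so τᵢ = Vᵢ/Q.
τ₁ = 660/28.8 = 22.917 min; τ₂ = 312/28.8 = 10.833 min.
Solving the cascade with C₁(0)=C₂(0)=0 gives C₂(t) = C_in[1 − (τ₁ e^(−t/τ₁) − τ₂ e^(−t/τ₂))/(τ₁ − τ₂)].
At t = 67.2: e^(−t/τ₁) = 0.053271, e^(−t/τ₂) = 0.0020232.
C₂ = 2.92·[1 − (22.917·0.053271 − 10.833·0.0020232)/(12.083)] = 2.92·0.90078 = 2.6303 g/L.

2.63 g/L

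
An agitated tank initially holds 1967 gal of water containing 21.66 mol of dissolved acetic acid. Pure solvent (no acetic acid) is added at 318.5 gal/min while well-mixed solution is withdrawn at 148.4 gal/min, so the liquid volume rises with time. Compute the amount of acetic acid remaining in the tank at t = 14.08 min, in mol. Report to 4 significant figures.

10.81 mol

Total volume: dV/dt = Q_in − Q_out = 170.100 gal/min, so V(t) = 1967 + 170.100 t and V(14.08) = 4362.01 gal.
Solute balance: dm/dt = 0 − Q_out C = −Q_out m/V(t).
dm/m = −Q_out dt/(V₀ + 170.100 t); integrating gives ln(m/m₀) = −(Q_out/(Q_in−Q_out)) ln(V/V₀).
m = m₀ (V₀/V)^(Q_out/(Q_in−Q_out)) = 21.66 × (1967/4362.01)^(0.872428) = 10.8119 mol.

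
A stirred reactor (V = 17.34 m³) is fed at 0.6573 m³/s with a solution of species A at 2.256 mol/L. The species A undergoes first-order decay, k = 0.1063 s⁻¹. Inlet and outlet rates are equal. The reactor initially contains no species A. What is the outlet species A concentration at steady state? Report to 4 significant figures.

0.5930 mol/L

V dC/dt = Q(C_in − C) − k V C.
Steady state (dC/dt = 0): C_ss = Q C_in/(Q + kV) = C_in/(1 + kV/Q).
C_ss = 0.6573·2.256/(0.6573 + 0.1063·17.34) = 1.48287/2.50054 = 0.593019 mol/L.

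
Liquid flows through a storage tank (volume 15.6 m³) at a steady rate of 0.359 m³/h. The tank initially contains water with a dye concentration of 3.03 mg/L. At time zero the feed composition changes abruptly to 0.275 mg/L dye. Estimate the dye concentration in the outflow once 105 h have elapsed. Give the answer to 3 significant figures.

0.521 mg/L

Species balance on the tank: V dC/dt = Q(C_in − C).
Time constant τ = V/Q = 15.6/0.359 = 43.454 h.
This is linear first-order; C(t) = C_in + (C₀ − C_in) e^(−t/τ).
C(105) = 0.275 + (3.03 − 0.275)·e^(−105/43.454) = 0.275 + (2.7550)·0.089247 = 0.52088 mg/L.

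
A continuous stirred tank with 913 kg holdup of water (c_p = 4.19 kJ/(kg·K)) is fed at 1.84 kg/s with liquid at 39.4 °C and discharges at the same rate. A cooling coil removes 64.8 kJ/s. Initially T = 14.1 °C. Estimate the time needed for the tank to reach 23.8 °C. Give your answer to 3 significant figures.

M c_p dT/dt = ṁ c_p (T_in − T) − Q̇.
τ = M/ṁ = 496.20 s; T_ss = T_in − Q̇/(ṁ c_p) = 30.995 °C.
T(t) = T_ss + (T₀ − T_ss) e^(−t/τ). Set T = 23.8:
e^(−t/τ) = (23.8 − 30.995)/(14.1 − 30.995) = 0.42586
t = −496.20 · ln(0.42586) = 423.57 s.

424 s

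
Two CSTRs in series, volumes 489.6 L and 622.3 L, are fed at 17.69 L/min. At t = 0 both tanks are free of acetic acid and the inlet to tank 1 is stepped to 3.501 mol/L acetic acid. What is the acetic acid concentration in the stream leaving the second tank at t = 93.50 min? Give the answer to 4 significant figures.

2.791 mol/L

Each tank obeys Vᵢ dCᵢ/dt = Q(Cᵢ₋₁ − Cᵢ), so τᵢ = Vᵢ/Q.
τ₁ = 489.6/17.69 = 27.6767 min; τ₂ = 622.3/17.69 = 35.1781 min.
Solving the cascade with C₁(0)=C₂(0)=0 gives C₂(t) = C_in[1 − (τ₁ e^(−t/τ₁) − τ₂ e^(−t/τ₂))/(τ₁ − τ₂)].
At t = 93.50: e^(−t/τ₁) = 0.0341054, e^(−t/τ₂) = 0.0700948.
C₂ = 3.501·[1 − (27.6767·0.0341054 − 35.1781·0.0700948)/(-7.50141)] = 3.501·0.797121 = 2.79072 mol/L.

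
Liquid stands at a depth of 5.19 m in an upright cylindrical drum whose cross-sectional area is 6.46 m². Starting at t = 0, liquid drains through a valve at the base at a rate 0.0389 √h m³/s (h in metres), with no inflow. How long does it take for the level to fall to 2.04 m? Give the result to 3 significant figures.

282 s

A dh/dt = −Q_out = −0.0389 √h.
This is separable: 2 d(√h)/dt = −0.0389/A, so √h = √h₀ − (0.0389/(2A)) t.
t = 2A(√h₀ − √h)/0.0389 = 2·6.46·(√5.19 − √2.04)/0.0389
  = 12.920 × (2.2782 − 1.4283) / 0.0389 = 282.27 s.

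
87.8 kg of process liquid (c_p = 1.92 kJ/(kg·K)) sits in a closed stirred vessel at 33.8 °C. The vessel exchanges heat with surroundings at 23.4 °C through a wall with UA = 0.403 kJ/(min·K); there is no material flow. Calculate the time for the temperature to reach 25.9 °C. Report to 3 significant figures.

Unsteady energy balance on the tank contents: M c_p dT/dt = −UA(T − T_amb).
τ = M c_p/UA = 418.30 min; T_ss = T_amb = 23.400 °C.
T(t) = T_ss + (T₀ − T_ss)e^(−t/τ); set T = 25.9:
t = −τ ln[(T − T_ss)/(T₀ − T_ss)] = −418.30 · ln(0.24038) = 596.30 min.

596 min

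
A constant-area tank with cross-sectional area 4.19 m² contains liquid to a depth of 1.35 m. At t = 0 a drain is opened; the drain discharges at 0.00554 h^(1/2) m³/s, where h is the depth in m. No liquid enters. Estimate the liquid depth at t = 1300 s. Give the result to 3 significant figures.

Volume balance on the tank: A dh/dt = −0.00554 √h.
Separate and integrate: 2(√h − √h₀) = −(0.00554/A) t.
√h = √1.35 − 0.00554·1300/(2·4.19) = 1.1619 − 0.85943 = 0.30247.
h = 0.30247² = 0.091487 m.

0.0915 m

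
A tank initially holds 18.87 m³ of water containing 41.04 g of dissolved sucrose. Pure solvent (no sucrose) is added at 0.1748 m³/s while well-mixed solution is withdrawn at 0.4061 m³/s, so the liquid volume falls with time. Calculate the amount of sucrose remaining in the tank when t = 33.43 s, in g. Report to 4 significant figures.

16.26 g

Let m(t) be the amount of sucrose. Volume: V(t) = V₀ + (Q_in − Q_out) t = 18.87 − 0.231300 t; V(33.43) = 11.1376 m³.
No sucrose enters, so dm/dt = −Q_out · (m/V).
Separate: dm/m = −Q_out dt/V(t) ⇒ ln(m/m₀) = −(Q_out/(Q_in−Q_out)) ln(V/V₀).
m = m₀ (V₀/V)^(Q_out/(Q_in−Q_out)) = 41.04 × (18.87/11.1376)^(-1.75573) = 16.2623 g.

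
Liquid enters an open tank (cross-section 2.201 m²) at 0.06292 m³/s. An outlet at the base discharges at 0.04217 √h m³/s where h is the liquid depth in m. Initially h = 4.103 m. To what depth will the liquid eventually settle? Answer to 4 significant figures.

2.226 m

Accumulation of liquid (constant cross-section A): A dh/dt = Q_in − 0.04217 √h. At steady state dh/dt = 0:
Q_in = 0.04217 √h_ss ⇒ √h_ss = 0.06292/0.04217 = 1.49206.
h_ss = 1.49206² = 2.22623 m. (Since h₀ = 4.103 m > h_ss, the level will fall toward this value.)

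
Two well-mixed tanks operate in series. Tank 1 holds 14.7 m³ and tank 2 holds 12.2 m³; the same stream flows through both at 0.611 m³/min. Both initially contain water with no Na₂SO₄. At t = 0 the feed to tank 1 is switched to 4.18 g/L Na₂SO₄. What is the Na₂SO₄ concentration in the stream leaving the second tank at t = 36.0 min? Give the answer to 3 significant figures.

2.04 g/L

Each tank obeys Vᵢ dCᵢ/dt = Q(Cᵢ₋₁ − Cᵢ), so τᵢ = Vᵢ/Q.
τ₁ = 14.7/0.611 = 24.059 min; τ₂ = 12.2/0.611 = 19.967 min.
Tank 1: C₁ = C_in(1 − e^(−t/τ₁)). Tank 2 (τ₁ ≠ τ₂): C₂ = C_in[1 − (τ₁ e^(−t/τ₁) − τ₂ e^(−t/τ₂))/(τ₁ − τ₂)].
At t = 36.0: e^(−t/τ₁) = 0.22395, e^(−t/τ₂) = 0.16481.
C₂ = 4.18·[1 − (24.059·0.22395 − 19.967·0.16481)/(4.0917)] = 4.18·0.48745 = 2.0375 g/L.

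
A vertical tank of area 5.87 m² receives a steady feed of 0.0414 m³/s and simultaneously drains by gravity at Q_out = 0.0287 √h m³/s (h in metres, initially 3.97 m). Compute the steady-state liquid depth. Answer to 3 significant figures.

2.08 m

Unsteady balance on liquid volume: A dh/dt = Q_in − 0.0287 √h. At steady state dh/dt = 0:
Q_in = 0.0287 √h_ss ⇒ √h_ss = 0.0414/0.0287 = 1.4425.
h_ss = 1.4425² = 2.0808 m. (Since h₀ = 3.97 m > h_ss, the level will fall toward this value.)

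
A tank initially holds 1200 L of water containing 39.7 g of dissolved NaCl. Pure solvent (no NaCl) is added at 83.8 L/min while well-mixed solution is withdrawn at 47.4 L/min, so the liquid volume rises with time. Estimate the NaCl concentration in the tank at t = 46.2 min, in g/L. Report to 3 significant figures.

0.00440 g/L

Let m(t) be the amount of NaCl. Volume: V(t) = V₀ + (Q_in − Q_out) t = 1200 + 36.400 t; V(46.2) = 2881.7 L.
Solute balance: dm/dt = 0 − Q_out C = −Q_out m/V(t).
Separate: dm/m = −Q_out dt/V(t) ⇒ ln(m/m₀) = −(Q_out/(Q_in−Q_out)) ln(V/V₀).
m = m₀ (V₀/V)^(Q_out/(Q_in−Q_out)) = 39.7 × (1200/2881.7)^(1.3022) = 12.687 g.
C = m/V = 12.687/2881.7 = 0.0044026 g/L.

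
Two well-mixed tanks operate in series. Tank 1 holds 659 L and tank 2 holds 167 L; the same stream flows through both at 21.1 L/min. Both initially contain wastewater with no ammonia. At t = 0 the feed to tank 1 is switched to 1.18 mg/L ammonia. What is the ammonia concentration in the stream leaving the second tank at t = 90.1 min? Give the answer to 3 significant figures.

Each tank obeys Vᵢ dCᵢ/dt = Q(Cᵢ₋₁ − Cᵢ), so τᵢ = Vᵢ/Q.
τ₁ = 659/21.1 = 31.232 min; τ₂ = 167/21.1 = 7.9147 min.
Tank 1: C₁ = C_in(1 − e^(−t/τ₁)). Tank 2 (τ₁ ≠ τ₂): C₂ = C_in[1 − (τ₁ e^(−t/τ₁) − τ₂ e^(−t/τ₂))/(τ₁ − τ₂)].
At t = 90.1: e^(−t/τ₁) = 0.055864, e^(−t/τ₂) = 1.1377e-05.
C₂ = 1.18·[1 − (31.232·0.055864 − 7.9147·1.1377e-05)/(23.318)] = 1.18·0.92518 = 1.0917 mg/L.

1.09 mg/L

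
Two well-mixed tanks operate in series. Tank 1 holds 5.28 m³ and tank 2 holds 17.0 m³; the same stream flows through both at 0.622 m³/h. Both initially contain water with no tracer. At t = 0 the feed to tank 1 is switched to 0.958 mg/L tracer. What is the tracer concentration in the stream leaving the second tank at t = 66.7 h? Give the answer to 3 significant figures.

0.837 mg/L

Time constants: τᵢ = Vᵢ/Q for each well-mixed tank.
τ₁ = 5.28/0.622 = 8.4887 h; τ₂ = 17.0/0.622 = 27.331 h.
Tank 1: C₁ = C_in(1 − e^(−t/τ₁)). Tank 2 (τ₁ ≠ τ₂): C₂ = C_in[1 − (τ₁ e^(−t/τ₁) − τ₂ e^(−t/τ₂))/(τ₁ − τ₂)].
At t = 66.7: e^(−t/τ₁) = 0.00038685, e^(−t/τ₂) = 0.087123.
C₂ = 0.958·[1 − (8.4887·0.00038685 − 27.331·0.087123)/(-18.842)] = 0.958·0.87380 = 0.83710 mg/L.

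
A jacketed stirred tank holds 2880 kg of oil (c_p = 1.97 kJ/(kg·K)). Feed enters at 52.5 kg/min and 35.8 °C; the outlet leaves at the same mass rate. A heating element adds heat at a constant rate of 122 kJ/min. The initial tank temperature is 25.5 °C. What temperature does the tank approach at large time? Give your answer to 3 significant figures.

37.0 °C

M c_p dT/dt = ṁ c_p (T_in − T) + Q̇.
At steady state dT/dt = 0 ⇒ T_ss = T_in + Q̇/(ṁ c_p) = 35.8 + 122/(52.5·1.97) = 36.980 °C.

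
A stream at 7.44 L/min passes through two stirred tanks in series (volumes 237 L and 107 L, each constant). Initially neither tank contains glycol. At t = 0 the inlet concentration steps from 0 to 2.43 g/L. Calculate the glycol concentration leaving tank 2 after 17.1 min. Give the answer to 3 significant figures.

Time constants: τᵢ = Vᵢ/Q for each well-mixed tank.
τ₁ = 237/7.44 = 31.855 min; τ₂ = 107/7.44 = 14.382 min.
Tank 1: C₁ = C_in(1 − e^(−t/τ₁)). Tank 2 (τ₁ ≠ τ₂): C₂ = C_in[1 − (τ₁ e^(−t/τ₁) − τ₂ e^(−t/τ₂))/(τ₁ − τ₂)].
At t = 17.1: e^(−t/τ₁) = 0.58461, e^(−t/τ₂) = 0.30452.
C₂ = 2.43·[1 − (31.855·0.58461 − 14.382·0.30452)/(17.473)] = 2.43·0.18486 = 0.44920 g/L.

0.449 g/L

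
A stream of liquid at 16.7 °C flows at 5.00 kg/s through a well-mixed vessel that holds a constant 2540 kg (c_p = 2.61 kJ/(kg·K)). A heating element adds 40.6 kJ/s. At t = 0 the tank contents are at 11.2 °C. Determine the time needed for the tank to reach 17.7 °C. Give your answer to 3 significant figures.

M c_p dT/dt = ṁ c_p (T_in − T) + Q̇.
τ = M/ṁ = 508.00 s; T_ss = T_in + Q̇/(ṁ c_p) = 19.811 °C.
T(t) = T_ss + (T₀ − T_ss) e^(−t/τ). Set T = 17.7:
e^(−t/τ) = (17.7 − 19.811)/(11.2 − 19.811) = 0.24516
t = −508.00 · ln(0.24516) = 714.17 s.

714 s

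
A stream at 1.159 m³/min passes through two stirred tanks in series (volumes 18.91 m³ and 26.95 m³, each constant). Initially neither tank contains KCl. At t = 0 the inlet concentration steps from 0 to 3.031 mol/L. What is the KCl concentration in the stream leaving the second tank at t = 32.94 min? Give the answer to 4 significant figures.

Each tank obeys Vᵢ dCᵢ/dt = Q(Cᵢ₋₁ − Cᵢ), so τᵢ = Vᵢ/Q.
τ₁ = 18.91/1.159 = 16.3158 min; τ₂ = 26.95/1.159 = 23.2528 min.
Solving the cascade with C₁(0)=C₂(0)=0 gives C₂(t) = C_in[1 − (τ₁ e^(−t/τ₁) − τ₂ e^(−t/τ₂))/(τ₁ − τ₂)].
At t = 32.94: e^(−t/τ₁) = 0.132801, e^(−t/τ₂) = 0.242536.
C₂ = 3.031·[1 − (16.3158·0.132801 − 23.2528·0.242536)/(-6.93701)] = 3.031·0.499367 = 1.51358 mol/L.

1.514 mol/L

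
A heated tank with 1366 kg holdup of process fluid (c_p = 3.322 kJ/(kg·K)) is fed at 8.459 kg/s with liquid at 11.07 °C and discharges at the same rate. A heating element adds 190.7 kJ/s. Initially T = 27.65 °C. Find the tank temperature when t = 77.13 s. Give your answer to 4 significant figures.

Heat balance on the well-mixed liquid: M c_p dT/dt = ṁ c_p (T_in − T) + 190.7.
Rearrange: dT/dt = (T_ss − T)/τ with τ = M/ṁ = 161.485 s and T_ss = T_in + Q̇/(ṁ c_p) = 17.8563 °C.
Integrating: T(t) = T_ss + (T₀ − T_ss) e^(−t/τ).
T(77.13) = 17.8563 + (9.79372)·e^(−77.13/161.485) = 17.8563 + (9.79372)·0.620252 = 23.9309 °C.

23.93 °C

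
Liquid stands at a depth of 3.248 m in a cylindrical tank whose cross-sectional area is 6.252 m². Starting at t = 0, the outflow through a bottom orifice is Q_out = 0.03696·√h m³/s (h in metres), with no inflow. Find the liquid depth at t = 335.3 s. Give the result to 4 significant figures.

0.6579 m

With no inflow, A dh/dt = −0.03696 √h.
∫ h^(−1/2) dh = −(0.03696/A) ∫ dt, giving 2√h = 2√h₀ − (0.03696/A) t.
√h = √3.248 − 0.03696·335.3/(2·6.252) = 1.80222 − 0.991098 = 0.811123.
h = 0.811123² = 0.657920 m.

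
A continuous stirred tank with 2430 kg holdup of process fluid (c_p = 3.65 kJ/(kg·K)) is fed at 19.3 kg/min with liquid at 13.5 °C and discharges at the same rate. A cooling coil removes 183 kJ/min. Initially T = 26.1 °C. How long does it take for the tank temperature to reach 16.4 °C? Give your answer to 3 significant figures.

Unsteady energy balance on the tank contents: M c_p dT/dt = ṁ c_p (T_in − T) − 183.
τ = M/ṁ = 125.91 min; T_ss = T_in − Q̇/(ṁ c_p) = 10.902 °C.
T(t) = T_ss + (T₀ − T_ss) e^(−t/τ). Set T = 16.4:
e^(−t/τ) = (16.4 − 10.902)/(26.1 − 10.902) = 0.36175
t = −125.91 · ln(0.36175) = 128.02 min.

128 min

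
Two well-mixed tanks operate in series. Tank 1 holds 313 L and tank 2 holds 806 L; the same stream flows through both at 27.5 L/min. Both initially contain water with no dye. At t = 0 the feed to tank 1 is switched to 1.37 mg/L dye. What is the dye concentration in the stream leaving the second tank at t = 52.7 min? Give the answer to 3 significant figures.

Time constants: τᵢ = Vᵢ/Q for each well-mixed tank.
τ₁ = 313/27.5 = 11.382 min; τ₂ = 806/27.5 = 29.309 min.
Tank 1: C₁ = C_in(1 − e^(−t/τ₁)). Tank 2 (τ₁ ≠ τ₂): C₂ = C_in[1 − (τ₁ e^(−t/τ₁) − τ₂ e^(−t/τ₂))/(τ₁ − τ₂)].
At t = 52.7: e^(−t/τ₁) = 0.0097529, e^(−t/τ₂) = 0.16562.
C₂ = 1.37·[1 − (11.382·0.0097529 − 29.309·0.16562)/(-17.927)] = 1.37·0.73543 = 1.0075 mg/L.

1.01 mg/L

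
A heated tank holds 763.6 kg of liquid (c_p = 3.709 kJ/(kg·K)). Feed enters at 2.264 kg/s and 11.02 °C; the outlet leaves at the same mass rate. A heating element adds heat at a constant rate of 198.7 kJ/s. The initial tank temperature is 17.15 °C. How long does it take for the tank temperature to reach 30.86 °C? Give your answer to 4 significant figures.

513.7 s

Heat balance on the well-mixed liquid: M c_p dT/dt = ṁ c_p (T_in − T) + 198.7.
τ = M/ṁ = 337.279 s; T_ss = T_in + Q̇/(ṁ c_p) = 34.6827 °C.
T(t) = T_ss + (T₀ − T_ss) e^(−t/τ). Set T = 30.86:
e^(−t/τ) = (30.86 − 34.6827)/(17.15 − 34.6827) = 0.218033
t = −337.279 · ln(0.218033) = 513.712 s.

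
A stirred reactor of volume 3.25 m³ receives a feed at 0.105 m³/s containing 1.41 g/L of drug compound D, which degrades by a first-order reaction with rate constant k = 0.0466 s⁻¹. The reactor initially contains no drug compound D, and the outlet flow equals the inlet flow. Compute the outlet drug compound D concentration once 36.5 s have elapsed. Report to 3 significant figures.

0.545 g/L

Species balance: V dC/dt = Q C_in − Q C − k V C.
dC/dt = (Q/V) C_in − (Q/V + k) C; effective rate a = Q/V + k = 0.032308 + 0.0466 = 0.078908 s⁻¹.
C_ss = Q C_in/(Q + kV) = 0.57731 g/L; C(t) = C_ss + (C₀ − C_ss) e^(−a t).
C(36.5) = 0.57731 + (-0.57731)·e^(−0.078908·36.5) = 0.57731 + (-0.57731)·0.056127 = 0.54490 g/L.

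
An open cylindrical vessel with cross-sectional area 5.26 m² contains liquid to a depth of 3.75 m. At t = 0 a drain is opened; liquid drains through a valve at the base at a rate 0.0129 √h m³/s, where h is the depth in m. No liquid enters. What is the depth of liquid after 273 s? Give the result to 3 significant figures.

2.57 m

Accumulation of liquid (constant cross-section A): A dh/dt = −0.0129 √h.
This is separable: 2 d(√h)/dt = −0.0129/A, so √h = √h₀ − (0.0129/(2A)) t.
√h = √3.75 − 0.0129·273/(2·5.26) = 1.9365 − 0.33476 = 1.6017.
h = 1.6017² = 2.5655 m.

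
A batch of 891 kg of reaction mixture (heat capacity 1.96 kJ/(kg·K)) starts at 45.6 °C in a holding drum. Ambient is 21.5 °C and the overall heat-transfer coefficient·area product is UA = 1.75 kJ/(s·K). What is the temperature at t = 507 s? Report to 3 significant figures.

Lumped-capacitance energy balance: M c_p dT/dt = UA(T_amb − T).
dT/dt = (T_ss − T)/τ with T_ss = T_amb = 21.500 °C, τ = M c_p/UA = 891·1.96/1.75 = 997.92 s.
This is linear first-order; T(t) = T_ss + (T₀ − T_ss) e^(−t/τ).
T(507) = 21.500 + (24.100)·0.60166 = 36.000 °C.

36.0 °C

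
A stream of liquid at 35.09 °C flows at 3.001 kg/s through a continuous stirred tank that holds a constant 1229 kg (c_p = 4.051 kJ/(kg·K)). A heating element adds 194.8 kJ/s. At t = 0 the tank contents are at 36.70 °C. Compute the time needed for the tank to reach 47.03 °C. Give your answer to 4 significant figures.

Energy balance: M c_p dT/dt = ṁ c_p (T_in − T) + 194.8.
τ = M/ṁ = 409.530 s; T_ss = T_in + Q̇/(ṁ c_p) = 51.1136 °C.
T(t) = T_ss + (T₀ − T_ss) e^(−t/τ). Set T = 47.03:
e^(−t/τ) = (47.03 − 51.1136)/(36.70 − 51.1136) = 0.283317
t = −409.530 · ln(0.283317) = 516.495 s.

516.5 s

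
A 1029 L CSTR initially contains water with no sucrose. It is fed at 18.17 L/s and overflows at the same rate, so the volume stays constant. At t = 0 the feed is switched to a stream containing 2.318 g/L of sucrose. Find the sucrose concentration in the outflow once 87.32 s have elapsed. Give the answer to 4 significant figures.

1.822 g/L

Unsteady species balance (constant V, well mixed): V dC/dt = Q(C_in − C).
Rewrite as dC/dt + C/τ = C_in/τ, τ = V/Q = 56.6318 s.
Integrating: C(t) = C_in + (C₀ − C_in) e^(−t/τ).
C(87.32) = 2.318 + (0 − 2.318)·e^(−87.32/56.6318) = 2.318 + (-2.31800)·0.213976 = 1.82200 g/L.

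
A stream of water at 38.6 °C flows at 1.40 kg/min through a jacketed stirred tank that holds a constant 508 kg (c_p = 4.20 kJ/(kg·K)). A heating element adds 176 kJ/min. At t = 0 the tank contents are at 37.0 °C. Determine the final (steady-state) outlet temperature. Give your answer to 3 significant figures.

68.5 °C

Unsteady energy balance on the tank contents: M c_p dT/dt = ṁ c_p (T_in − T) + 176.
At steady state dT/dt = 0 ⇒ T_ss = T_in + Q̇/(ṁ c_p) = 38.6 + 176/(1.40·4.20) = 68.532 °C.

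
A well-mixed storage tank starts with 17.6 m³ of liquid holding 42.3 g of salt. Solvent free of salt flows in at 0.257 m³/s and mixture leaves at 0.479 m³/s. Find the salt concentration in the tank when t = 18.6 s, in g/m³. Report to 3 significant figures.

Let m(t) be the amount of salt. Volume: V(t) = V₀ + (Q_in − Q_out) t = 17.6 − 0.22200 t; V(18.6) = 13.471 m³.
Species balance (pure solvent in): dm/dt = −Q_out · m/V(t).
Separate: dm/m = −Q_out dt/V(t) ⇒ ln(m/m₀) = −(Q_out/(Q_in−Q_out)) ln(V/V₀).
m = m₀ (V₀/V)^(Q_out/(Q_in−Q_out)) = 42.3 × (17.6/13.471)^(-2.1577) = 23.757 g.
C = m/V = 23.757/13.471 = 1.7636 g/m³.

1.76 g/m³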